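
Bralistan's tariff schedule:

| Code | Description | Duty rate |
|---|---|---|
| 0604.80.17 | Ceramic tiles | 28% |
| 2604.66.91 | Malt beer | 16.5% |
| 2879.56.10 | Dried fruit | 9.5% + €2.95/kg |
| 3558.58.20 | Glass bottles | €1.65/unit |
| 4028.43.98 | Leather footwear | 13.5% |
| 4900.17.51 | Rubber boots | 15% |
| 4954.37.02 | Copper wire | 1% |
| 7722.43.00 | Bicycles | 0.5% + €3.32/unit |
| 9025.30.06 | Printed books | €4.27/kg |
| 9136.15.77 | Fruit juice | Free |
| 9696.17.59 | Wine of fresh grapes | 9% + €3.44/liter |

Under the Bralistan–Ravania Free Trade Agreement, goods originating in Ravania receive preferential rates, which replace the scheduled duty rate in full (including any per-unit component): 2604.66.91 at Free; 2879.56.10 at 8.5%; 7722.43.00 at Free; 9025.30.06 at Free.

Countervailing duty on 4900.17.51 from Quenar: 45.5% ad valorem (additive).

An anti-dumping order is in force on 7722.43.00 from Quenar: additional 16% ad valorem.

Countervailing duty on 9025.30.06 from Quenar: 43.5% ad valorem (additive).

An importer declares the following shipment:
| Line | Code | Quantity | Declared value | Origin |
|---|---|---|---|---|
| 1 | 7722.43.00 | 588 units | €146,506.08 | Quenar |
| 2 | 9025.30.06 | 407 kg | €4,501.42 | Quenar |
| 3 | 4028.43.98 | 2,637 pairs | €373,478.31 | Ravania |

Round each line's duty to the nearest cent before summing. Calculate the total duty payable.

€80,241.24

Line 1 (7722.43.00, Quenar, 588 units, €146,506.08):
Base rate for 7722.43.00 is 0.5% + €3.32/unit.
7722.43.00 has an FTA preferential rate, but origin Quenar is not Ravania; base rate stands.
Additional duty on 7722.43.00 from Quenar: +16%. Applied ad valorem rate: 0.5% + 16% = 16.5%.
Duty = €146,506.08 × 16.5% + 588 × €3.32 = €26,125.66.
Line 2 (9025.30.06, Quenar, 407 kg, €4,501.42):
Base rate for 9025.30.06 is €4.27/kg.
9025.30.06 has an FTA preferential rate, but origin Quenar is not Ravania; base rate stands.
Additional duty on 9025.30.06 from Quenar: +43.5% ad valorem. Applied ad valorem rate = 43.5%.
Duty = €4,501.42 × 43.5% + 407 × €4.27 = €3,696.01.
Line 3 (4028.43.98, Ravania, 2,637 pairs, €373,478.31):
Base rate for 4028.43.98 is 13.5%.
Origin Ravania is the FTA partner but 4028.43.98 is not on the preference list; base rate stands.
Duty = €373,478.31 × 13.5% = €50,419.57.
Total = €26,125.66 + €3,696.01 + €50,419.57 = €80,241.24.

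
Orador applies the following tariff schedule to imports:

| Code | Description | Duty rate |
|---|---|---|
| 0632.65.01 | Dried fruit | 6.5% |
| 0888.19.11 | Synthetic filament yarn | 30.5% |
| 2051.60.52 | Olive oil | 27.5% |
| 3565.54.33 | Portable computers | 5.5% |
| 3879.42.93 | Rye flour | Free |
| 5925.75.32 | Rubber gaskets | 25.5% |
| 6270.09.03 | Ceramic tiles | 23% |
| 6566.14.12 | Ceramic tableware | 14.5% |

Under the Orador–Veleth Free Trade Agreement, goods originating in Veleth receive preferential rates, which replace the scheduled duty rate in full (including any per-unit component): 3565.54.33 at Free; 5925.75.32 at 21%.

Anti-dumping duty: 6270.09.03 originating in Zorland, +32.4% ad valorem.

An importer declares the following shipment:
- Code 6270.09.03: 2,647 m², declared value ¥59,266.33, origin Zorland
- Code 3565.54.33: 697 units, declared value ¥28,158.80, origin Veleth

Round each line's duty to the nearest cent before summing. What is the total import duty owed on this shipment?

Line 1 (6270.09.03, Zorland, 2,647 m², ¥59,266.33):
Base rate for 6270.09.03 is 23%.
Additional duty on 6270.09.03 from Zorland: +32.4%. Applied ad valorem rate: 23% + 32.4% = 55.4%.
Duty = ¥59,266.33 × 55.4% = ¥32,833.55.
Line 2 (3565.54.33, Veleth, 697 units, ¥28,158.80):
Base rate for 3565.54.33 is 5.5%.
Origin Veleth qualifies under the Orador–Veleth agreement and 3565.54.33 is covered: preferential rate Free applies instead.
Duty = ¥28,158.80 × 0% = ¥0.00.
Total = ¥32,833.55 + ¥0.00 = ¥32,833.55.

¥32,833.55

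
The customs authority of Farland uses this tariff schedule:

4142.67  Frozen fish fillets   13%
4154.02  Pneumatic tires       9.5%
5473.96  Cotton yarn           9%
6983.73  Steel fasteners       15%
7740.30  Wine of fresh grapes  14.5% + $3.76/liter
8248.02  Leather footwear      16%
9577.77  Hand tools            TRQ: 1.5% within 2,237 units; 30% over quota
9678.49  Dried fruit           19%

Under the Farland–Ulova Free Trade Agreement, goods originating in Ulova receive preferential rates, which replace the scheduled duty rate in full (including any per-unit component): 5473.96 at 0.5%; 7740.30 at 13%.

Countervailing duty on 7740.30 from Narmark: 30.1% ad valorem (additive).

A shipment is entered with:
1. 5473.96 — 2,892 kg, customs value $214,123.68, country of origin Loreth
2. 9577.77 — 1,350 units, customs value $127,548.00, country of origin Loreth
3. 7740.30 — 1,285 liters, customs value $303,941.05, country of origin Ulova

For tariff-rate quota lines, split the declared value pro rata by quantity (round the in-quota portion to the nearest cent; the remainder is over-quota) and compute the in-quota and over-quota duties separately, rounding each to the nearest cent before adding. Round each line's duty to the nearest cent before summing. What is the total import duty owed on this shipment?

Line 1 (5473.96, Loreth, 2,892 kg, $214,123.68):
Base rate for 5473.96 is 9%.
5473.96 has an FTA preferential rate, but origin Loreth is not Ulova; base rate stands.
Duty = $214,123.68 × 9% = $19,271.13.
Line 2 (9577.77, Loreth, 1,350 units, $127,548.00):
Code 9577.77 is under a tariff-rate quota (threshold 2,237 units). Quantity 1,350 units is within the quota, so the in-quota rate 1.5% applies to the full value.
Duty = $127,548.00 × 1.5% = $1,913.22.
Line 3 (7740.30, Ulova, 1,285 liters, $303,941.05):
Base rate for 7740.30 is 14.5% + $3.76/liter.
Origin Ulova qualifies under the Farland–Ulova agreement and 7740.30 is covered: preferential rate 13% applies instead.
The additional-duty order on 7740.30 targets Narmark, not Ulova; it does not apply.
Duty = $303,941.05 × 13% = $39,512.34.
Total = $19,271.13 + $1,913.22 + $39,512.34 = $60,696.69.

$60,696.69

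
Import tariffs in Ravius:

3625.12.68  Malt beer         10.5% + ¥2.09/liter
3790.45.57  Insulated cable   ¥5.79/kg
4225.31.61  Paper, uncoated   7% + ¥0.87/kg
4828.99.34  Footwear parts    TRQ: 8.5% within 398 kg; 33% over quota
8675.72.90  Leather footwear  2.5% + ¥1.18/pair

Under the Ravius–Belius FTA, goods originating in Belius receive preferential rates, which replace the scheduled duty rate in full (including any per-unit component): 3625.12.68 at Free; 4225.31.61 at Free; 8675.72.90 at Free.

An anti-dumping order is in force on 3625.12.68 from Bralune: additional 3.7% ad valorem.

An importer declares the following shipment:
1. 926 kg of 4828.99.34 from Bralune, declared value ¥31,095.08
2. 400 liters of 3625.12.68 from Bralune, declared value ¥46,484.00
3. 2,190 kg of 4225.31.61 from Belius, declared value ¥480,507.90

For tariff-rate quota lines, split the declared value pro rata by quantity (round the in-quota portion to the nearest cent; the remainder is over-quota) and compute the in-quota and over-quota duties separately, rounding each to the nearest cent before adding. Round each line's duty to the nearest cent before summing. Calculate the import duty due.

Line 1 (4828.99.34, Bralune, 926 kg, ¥31,095.08):
Code 4828.99.34 is under a tariff-rate quota (threshold 398 kg). In-quota: 398 kg at 8.5%; over-quota: 528 kg at 33%.
Pro-rata value split: in-quota = ¥31,095.08 × 398/926 = ¥13,364.84; over-quota = ¥31,095.08 − ¥13,364.84 = ¥17,730.24.
In-quota duty = ¥13,364.84 × 8.5% = ¥1,136.01. Over-quota duty = ¥17,730.24 × 33% = ¥5,850.98.
Line duty = ¥1,136.01 + ¥5,850.98 = ¥6,986.99.
Line 2 (3625.12.68, Bralune, 400 liters, ¥46,484.00):
Base rate for 3625.12.68 is 10.5% + ¥2.09/liter.
3625.12.68 has an FTA preferential rate, but origin Bralune is not Belius; base rate stands.
Additional duty on 3625.12.68 from Bralune: +3.7%. Applied ad valorem rate: 10.5% + 3.7% = 14.2%.
Duty = ¥46,484.00 × 14.2% + 400 × ¥2.09 = ¥7,436.73.
Line 3 (4225.31.61, Belius, 2,190 kg, ¥480,507.90):
Base rate for 4225.31.61 is 7% + ¥0.87/kg.
Origin Belius qualifies under the Ravius–Belius agreement and 4225.31.61 is covered: preferential rate Free applies instead.
Duty = ¥480,507.90 × 0% = ¥0.00.
Total = ¥6,986.99 + ¥7,436.73 + ¥0.00 = ¥14,423.72.

¥14,423.72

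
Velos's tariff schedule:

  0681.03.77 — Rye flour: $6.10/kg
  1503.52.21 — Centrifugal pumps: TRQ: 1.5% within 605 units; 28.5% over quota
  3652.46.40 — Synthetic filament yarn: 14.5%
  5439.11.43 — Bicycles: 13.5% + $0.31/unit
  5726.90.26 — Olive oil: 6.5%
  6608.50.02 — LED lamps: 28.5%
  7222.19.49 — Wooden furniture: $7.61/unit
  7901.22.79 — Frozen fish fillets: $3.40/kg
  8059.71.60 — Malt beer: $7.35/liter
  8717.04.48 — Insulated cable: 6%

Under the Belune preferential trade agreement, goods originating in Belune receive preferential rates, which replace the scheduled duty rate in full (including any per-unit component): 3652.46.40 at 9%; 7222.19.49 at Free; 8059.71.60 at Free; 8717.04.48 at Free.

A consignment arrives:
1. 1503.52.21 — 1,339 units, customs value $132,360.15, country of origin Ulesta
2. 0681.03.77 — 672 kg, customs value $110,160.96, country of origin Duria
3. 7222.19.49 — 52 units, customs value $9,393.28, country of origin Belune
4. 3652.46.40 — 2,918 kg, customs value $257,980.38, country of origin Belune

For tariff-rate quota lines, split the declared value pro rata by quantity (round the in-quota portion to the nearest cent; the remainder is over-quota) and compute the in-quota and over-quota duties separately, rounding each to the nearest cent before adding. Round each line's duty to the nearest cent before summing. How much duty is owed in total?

$48,892.92

Line 1 (1503.52.21, Ulesta, 1,339 units, $132,360.15):
Code 1503.52.21 is under a tariff-rate quota (threshold 605 units). In-quota: 605 units at 1.5%; over-quota: 734 units at 28.5%.
Pro-rata value split: in-quota = $132,360.15 × 605/1,339 = $59,804.25; over-quota = $132,360.15 − $59,804.25 = $72,555.90.
In-quota duty = $59,804.25 × 1.5% = $897.06. Over-quota duty = $72,555.90 × 28.5% = $20,678.43.
Line duty = $897.06 + $20,678.43 = $21,575.49.
Line 2 (0681.03.77, Duria, 672 kg, $110,160.96):
Base rate for 0681.03.77 is $6.10/kg.
Duty = 672 × $6.10 = $4,099.20.
Line 3 (7222.19.49, Belune, 52 units, $9,393.28):
Base rate for 7222.19.49 is $7.61/unit.
Origin Belune qualifies under the Velos–Belune agreement and 7222.19.49 is covered: preferential rate Free applies instead.
Duty = $9,393.28 × 0% = $0.00.
Line 4 (3652.46.40, Belune, 2,918 kg, $257,980.38):
Base rate for 3652.46.40 is 14.5%.
Origin Belune qualifies under the Velos–Belune agreement and 3652.46.40 is covered: preferential rate 9% applies instead.
Duty = $257,980.38 × 9% = $23,218.23.
Total = $21,575.49 + $4,099.20 + $0.00 + $23,218.23 = $48,892.92.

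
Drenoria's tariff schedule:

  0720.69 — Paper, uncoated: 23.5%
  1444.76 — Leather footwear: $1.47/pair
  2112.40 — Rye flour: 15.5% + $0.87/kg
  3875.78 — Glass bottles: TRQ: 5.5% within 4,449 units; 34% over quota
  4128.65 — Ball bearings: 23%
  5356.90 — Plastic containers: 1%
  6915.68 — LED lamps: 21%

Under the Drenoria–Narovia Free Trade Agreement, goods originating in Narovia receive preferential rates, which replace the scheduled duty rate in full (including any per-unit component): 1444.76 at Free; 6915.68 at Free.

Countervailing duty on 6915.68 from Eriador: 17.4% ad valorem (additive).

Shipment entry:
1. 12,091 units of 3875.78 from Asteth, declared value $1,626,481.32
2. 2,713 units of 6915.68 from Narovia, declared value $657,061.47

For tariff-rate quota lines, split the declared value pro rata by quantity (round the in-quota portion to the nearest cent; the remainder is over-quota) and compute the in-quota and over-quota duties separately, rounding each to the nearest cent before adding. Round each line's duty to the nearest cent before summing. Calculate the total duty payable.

$382,437.00

Line 1 (3875.78, Asteth, 12,091 units, $1,626,481.32):
Code 3875.78 is under a tariff-rate quota (threshold 4,449 units). In-quota: 4,449 units at 5.5%; over-quota: 7,642 units at 34%.
Pro-rata value split: in-quota = $1,626,481.32 × 4,449/12,091 = $598,479.48; over-quota = $1,626,481.32 − $598,479.48 = $1,028,001.84.
In-quota duty = $598,479.48 × 5.5% = $32,916.37. Over-quota duty = $1,028,001.84 × 34% = $349,520.63.
Line duty = $32,916.37 + $349,520.63 = $382,437.00.
Line 2 (6915.68, Narovia, 2,713 units, $657,061.47):
Base rate for 6915.68 is 21%.
Origin Narovia qualifies under the Drenoria–Narovia agreement and 6915.68 is covered: preferential rate Free applies instead.
The additional-duty order on 6915.68 targets Eriador, not Narovia; it does not apply.
Duty = $657,061.47 × 0% = $0.00.
Total = $382,437.00 + $0.00 = $382,437.00.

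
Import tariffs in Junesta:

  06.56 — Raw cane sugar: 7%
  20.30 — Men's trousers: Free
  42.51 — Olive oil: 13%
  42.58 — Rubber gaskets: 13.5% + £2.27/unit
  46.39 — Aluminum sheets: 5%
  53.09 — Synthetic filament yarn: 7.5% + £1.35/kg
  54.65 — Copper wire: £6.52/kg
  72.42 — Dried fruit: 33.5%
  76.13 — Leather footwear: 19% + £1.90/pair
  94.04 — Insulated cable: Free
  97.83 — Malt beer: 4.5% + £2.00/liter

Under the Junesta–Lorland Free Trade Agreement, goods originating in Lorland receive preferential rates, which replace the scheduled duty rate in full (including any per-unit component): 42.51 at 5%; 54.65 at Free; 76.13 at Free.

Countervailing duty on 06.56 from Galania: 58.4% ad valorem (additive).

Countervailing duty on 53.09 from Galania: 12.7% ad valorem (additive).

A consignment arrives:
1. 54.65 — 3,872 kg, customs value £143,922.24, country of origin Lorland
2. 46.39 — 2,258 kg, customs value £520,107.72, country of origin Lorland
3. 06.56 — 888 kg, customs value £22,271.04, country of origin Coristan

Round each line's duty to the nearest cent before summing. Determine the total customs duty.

£27,564.36

Line 1 (54.65, Lorland, 3,872 kg, £143,922.24):
Base rate for 54.65 is £6.52/kg.
Origin Lorland qualifies under the Junesta–Lorland agreement and 54.65 is covered: preferential rate Free applies instead.
Duty = £143,922.24 × 0% = £0.00.
Line 2 (46.39, Lorland, 2,258 kg, £520,107.72):
Base rate for 46.39 is 5%.
Origin Lorland is the FTA partner but 46.39 is not on the preference list; base rate stands.
Duty = £520,107.72 × 5% = £26,005.39.
Line 3 (06.56, Coristan, 888 kg, £22,271.04):
Base rate for 06.56 is 7%.
The additional-duty order on 06.56 targets Galania, not Coristan; it does not apply.
Duty = £22,271.04 × 7% = £1,558.97.
Total = £0.00 + £26,005.39 + £1,558.97 = £27,564.36.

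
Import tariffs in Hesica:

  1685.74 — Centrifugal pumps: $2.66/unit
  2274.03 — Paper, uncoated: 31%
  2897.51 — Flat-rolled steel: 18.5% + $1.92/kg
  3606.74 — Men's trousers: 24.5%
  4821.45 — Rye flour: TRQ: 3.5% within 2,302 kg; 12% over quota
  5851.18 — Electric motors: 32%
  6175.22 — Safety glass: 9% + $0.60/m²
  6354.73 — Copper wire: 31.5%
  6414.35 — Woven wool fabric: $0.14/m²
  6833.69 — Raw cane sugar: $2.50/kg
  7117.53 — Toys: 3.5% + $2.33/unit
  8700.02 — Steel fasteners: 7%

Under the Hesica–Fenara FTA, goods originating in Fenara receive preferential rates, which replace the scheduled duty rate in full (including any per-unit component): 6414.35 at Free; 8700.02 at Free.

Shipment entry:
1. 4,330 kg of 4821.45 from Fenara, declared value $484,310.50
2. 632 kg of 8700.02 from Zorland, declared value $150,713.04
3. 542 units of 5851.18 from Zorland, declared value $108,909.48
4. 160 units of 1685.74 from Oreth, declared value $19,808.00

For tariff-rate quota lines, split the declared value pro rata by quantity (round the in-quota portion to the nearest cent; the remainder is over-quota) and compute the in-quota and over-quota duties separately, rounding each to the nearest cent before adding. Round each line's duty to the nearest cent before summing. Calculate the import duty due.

Line 1 (4821.45, Fenara, 4,330 kg, $484,310.50):
Code 4821.45 is under a tariff-rate quota (threshold 2,302 kg). In-quota: 2,302 kg at 3.5%; over-quota: 2,028 kg at 12%.
Pro-rata value split: in-quota = $484,310.50 × 2,302/4,330 = $257,478.70; over-quota = $484,310.50 − $257,478.70 = $226,831.80.
In-quota duty = $257,478.70 × 3.5% = $9,011.75. Over-quota duty = $226,831.80 × 12% = $27,219.82.
Line duty = $9,011.75 + $27,219.82 = $36,231.57.
Line 2 (8700.02, Zorland, 632 kg, $150,713.04):
Base rate for 8700.02 is 7%.
8700.02 has an FTA preferential rate, but origin Zorland is not Fenara; base rate stands.
Duty = $150,713.04 × 7% = $10,549.91.
Line 3 (5851.18, Zorland, 542 units, $108,909.48):
Base rate for 5851.18 is 32%.
Duty = $108,909.48 × 32% = $34,851.03.
Line 4 (1685.74, Oreth, 160 units, $19,808.00):
Base rate for 1685.74 is $2.66/unit.
Duty = 160 × $2.66 = $425.60.
Total = $36,231.57 + $10,549.91 + $34,851.03 + $425.60 = $82,058.11.

$82,058.11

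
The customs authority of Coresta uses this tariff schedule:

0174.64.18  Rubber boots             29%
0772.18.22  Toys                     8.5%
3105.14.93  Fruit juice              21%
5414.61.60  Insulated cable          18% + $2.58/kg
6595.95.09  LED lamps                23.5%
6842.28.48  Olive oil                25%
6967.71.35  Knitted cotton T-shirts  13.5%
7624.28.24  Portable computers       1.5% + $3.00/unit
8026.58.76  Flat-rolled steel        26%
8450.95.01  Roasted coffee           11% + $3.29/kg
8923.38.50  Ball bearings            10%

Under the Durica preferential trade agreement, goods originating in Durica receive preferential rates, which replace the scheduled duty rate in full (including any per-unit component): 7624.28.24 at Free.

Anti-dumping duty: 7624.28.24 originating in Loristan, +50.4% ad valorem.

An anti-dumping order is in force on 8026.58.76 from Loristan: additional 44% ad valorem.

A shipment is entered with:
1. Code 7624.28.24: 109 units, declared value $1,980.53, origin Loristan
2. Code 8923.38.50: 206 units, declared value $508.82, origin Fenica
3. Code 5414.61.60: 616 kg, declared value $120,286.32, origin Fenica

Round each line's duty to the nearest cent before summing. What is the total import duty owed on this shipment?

$24,646.60

Line 1 (7624.28.24, Loristan, 109 units, $1,980.53):
Base rate for 7624.28.24 is 1.5% + $3.00/unit.
7624.28.24 has an FTA preferential rate, but origin Loristan is not Durica; base rate stands.
Additional duty on 7624.28.24 from Loristan: +50.4%. Applied ad valorem rate: 1.5% + 50.4% = 51.9%.
Duty = $1,980.53 × 51.9% + 109 × $3.00 = $1,354.90.
Line 2 (8923.38.50, Fenica, 206 units, $508.82):
Base rate for 8923.38.50 is 10%.
Duty = $508.82 × 10% = $50.88.
Line 3 (5414.61.60, Fenica, 616 kg, $120,286.32):
Base rate for 5414.61.60 is 18% + $2.58/kg.
Duty = $120,286.32 × 18% + 616 × $2.58 = $23,240.82.
Total = $1,354.90 + $50.88 + $23,240.82 = $24,646.60.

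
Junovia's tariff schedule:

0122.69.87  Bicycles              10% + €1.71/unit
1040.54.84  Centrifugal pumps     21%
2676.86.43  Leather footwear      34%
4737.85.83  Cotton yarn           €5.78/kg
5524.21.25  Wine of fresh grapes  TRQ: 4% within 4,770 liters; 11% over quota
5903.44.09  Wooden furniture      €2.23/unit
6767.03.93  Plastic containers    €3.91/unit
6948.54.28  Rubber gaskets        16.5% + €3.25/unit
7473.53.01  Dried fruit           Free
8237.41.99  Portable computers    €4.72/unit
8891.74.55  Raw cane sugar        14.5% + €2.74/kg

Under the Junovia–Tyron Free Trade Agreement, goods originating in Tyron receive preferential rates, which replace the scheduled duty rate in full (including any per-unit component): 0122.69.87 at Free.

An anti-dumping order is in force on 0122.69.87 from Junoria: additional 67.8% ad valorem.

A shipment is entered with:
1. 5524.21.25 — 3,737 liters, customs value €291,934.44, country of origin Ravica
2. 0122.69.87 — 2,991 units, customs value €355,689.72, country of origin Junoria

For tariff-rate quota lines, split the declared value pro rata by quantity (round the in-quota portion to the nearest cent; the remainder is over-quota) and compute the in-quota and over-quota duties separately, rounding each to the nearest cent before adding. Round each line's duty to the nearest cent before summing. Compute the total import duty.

Line 1 (5524.21.25, Ravica, 3,737 liters, €291,934.44):
Code 5524.21.25 is under a tariff-rate quota (threshold 4,770 liters). Quantity 3,737 liters is within the quota, so the in-quota rate 4% applies to the full value.
Duty = €291,934.44 × 4% = €11,677.38.
Line 2 (0122.69.87, Junoria, 2,991 units, €355,689.72):
Base rate for 0122.69.87 is 10% + €1.71/unit.
0122.69.87 has an FTA preferential rate, but origin Junoria is not Tyron; base rate stands.
Additional duty on 0122.69.87 from Junoria: +67.8%. Applied ad valorem rate: 10% + 67.8% = 77.8%.
Duty = €355,689.72 × 77.8% + 2,991 × €1.71 = €281,841.21.
Total = €11,677.38 + €281,841.21 = €293,518.59.

€293,518.59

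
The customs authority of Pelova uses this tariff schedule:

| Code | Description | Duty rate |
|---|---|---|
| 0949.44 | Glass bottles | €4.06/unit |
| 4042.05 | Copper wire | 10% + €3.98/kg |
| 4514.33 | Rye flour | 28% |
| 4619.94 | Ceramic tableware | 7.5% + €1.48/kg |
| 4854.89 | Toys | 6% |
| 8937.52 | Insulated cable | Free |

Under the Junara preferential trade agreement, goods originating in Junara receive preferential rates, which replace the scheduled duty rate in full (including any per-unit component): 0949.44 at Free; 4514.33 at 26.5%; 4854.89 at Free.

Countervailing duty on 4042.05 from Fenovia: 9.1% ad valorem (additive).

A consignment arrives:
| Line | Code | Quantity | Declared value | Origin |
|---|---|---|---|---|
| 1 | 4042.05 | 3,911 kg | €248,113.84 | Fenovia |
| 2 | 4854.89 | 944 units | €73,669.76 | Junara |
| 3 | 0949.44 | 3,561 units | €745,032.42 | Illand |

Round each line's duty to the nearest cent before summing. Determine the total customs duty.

€77,413.18

Line 1 (4042.05, Fenovia, 3,911 kg, €248,113.84):
Base rate for 4042.05 is 10% + €3.98/kg.
Additional duty on 4042.05 from Fenovia: +9.1%. Applied ad valorem rate: 10% + 9.1% = 19.1%.
Duty = €248,113.84 × 19.1% + 3,911 × €3.98 = €62,955.52.
Line 2 (4854.89, Junara, 944 units, €73,669.76):
Base rate for 4854.89 is 6%.
Origin Junara qualifies under the Pelova–Junara agreement and 4854.89 is covered: preferential rate Free applies instead.
Duty = €73,669.76 × 0% = €0.00.
Line 3 (0949.44, Illand, 3,561 units, €745,032.42):
Base rate for 0949.44 is €4.06/unit.
0949.44 has an FTA preferential rate, but origin Illand is not Junara; base rate stands.
Duty = 3,561 × €4.06 = €14,457.66.
Total = €62,955.52 + €0.00 + €14,457.66 = €77,413.18.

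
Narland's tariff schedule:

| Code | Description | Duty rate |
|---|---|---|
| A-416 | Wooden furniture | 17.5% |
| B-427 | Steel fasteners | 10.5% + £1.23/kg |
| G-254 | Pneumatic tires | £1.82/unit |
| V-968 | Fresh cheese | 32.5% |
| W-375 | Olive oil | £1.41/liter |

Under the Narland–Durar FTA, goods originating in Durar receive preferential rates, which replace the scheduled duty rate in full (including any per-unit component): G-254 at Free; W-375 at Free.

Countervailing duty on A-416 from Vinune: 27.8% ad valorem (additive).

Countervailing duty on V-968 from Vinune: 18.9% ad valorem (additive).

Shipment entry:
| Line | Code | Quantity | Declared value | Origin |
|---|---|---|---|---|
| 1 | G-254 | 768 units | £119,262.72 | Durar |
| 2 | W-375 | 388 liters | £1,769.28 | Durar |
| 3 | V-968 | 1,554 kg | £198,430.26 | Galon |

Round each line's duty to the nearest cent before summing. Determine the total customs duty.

Line 1 (G-254, Durar, 768 units, £119,262.72):
Base rate for G-254 is £1.82/unit.
Origin Durar qualifies under the Narland–Durar agreement and G-254 is covered: preferential rate Free applies instead.
Duty = £119,262.72 × 0% = £0.00.
Line 2 (W-375, Durar, 388 liters, £1,769.28):
Base rate for W-375 is £1.41/liter.
Origin Durar qualifies under the Narland–Durar agreement and W-375 is covered: preferential rate Free applies instead.
Duty = £1,769.28 × 0% = £0.00.
Line 3 (V-968, Galon, 1,554 kg, £198,430.26):
Base rate for V-968 is 32.5%.
The additional-duty order on V-968 targets Vinune, not Galon; it does not apply.
Duty = £198,430.26 × 32.5% = £64,489.83.
Total = £0.00 + £0.00 + £64,489.83 = £64,489.83.

£64,489.83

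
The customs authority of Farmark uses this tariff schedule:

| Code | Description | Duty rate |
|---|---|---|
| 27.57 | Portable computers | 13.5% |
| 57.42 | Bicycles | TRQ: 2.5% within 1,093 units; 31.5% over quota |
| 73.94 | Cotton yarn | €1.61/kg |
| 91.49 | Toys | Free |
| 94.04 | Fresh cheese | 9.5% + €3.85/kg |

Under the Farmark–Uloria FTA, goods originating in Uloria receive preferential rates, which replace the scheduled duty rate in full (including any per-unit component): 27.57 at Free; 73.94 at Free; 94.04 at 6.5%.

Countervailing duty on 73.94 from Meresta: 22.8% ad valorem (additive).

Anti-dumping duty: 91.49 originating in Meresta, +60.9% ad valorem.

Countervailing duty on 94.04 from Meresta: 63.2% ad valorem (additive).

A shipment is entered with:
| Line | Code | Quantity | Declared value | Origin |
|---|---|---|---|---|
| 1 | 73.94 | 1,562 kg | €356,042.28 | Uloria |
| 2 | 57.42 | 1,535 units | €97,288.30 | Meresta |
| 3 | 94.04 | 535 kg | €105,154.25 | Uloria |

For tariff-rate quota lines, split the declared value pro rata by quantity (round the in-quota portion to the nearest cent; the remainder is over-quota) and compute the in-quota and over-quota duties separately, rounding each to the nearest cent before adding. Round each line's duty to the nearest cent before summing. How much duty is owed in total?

Line 1 (73.94, Uloria, 1,562 kg, €356,042.28):
Base rate for 73.94 is €1.61/kg.
Origin Uloria qualifies under the Farmark–Uloria agreement and 73.94 is covered: preferential rate Free applies instead.
The additional-duty order on 73.94 targets Meresta, not Uloria; it does not apply.
Duty = €356,042.28 × 0% = €0.00.
Line 2 (57.42, Meresta, 1,535 units, €97,288.30):
Code 57.42 is under a tariff-rate quota (threshold 1,093 units). In-quota: 1,093 units at 2.5%; over-quota: 442 units at 31.5%.
Pro-rata value split: in-quota = €97,288.30 × 1,093/1,535 = €69,274.34; over-quota = €97,288.30 − €69,274.34 = €28,013.96.
In-quota duty = €69,274.34 × 2.5% = €1,731.86. Over-quota duty = €28,013.96 × 31.5% = €8,824.40.
Line duty = €1,731.86 + €8,824.40 = €10,556.26.
Line 3 (94.04, Uloria, 535 kg, €105,154.25):
Base rate for 94.04 is 9.5% + €3.85/kg.
Origin Uloria qualifies under the Farmark–Uloria agreement and 94.04 is covered: preferential rate 6.5% applies instead.
The additional-duty order on 94.04 targets Meresta, not Uloria; it does not apply.
Duty = €105,154.25 × 6.5% = €6,835.03.
Total = €0.00 + €10,556.26 + €6,835.03 = €17,391.29.

€17,391.29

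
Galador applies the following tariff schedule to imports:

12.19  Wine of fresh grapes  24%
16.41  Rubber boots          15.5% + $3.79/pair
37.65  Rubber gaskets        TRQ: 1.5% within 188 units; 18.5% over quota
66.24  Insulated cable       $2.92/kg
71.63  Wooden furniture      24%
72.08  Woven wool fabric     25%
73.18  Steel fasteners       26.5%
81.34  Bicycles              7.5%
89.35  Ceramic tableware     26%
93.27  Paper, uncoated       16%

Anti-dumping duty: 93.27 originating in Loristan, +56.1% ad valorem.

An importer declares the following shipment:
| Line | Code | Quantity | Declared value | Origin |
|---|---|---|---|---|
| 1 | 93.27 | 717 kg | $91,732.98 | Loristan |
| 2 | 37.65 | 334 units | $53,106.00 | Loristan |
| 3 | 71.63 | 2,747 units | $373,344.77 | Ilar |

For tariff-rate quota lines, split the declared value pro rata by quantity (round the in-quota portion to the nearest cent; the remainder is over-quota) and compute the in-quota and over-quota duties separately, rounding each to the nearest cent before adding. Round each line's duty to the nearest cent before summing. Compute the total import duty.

Line 1 (93.27, Loristan, 717 kg, $91,732.98):
Base rate for 93.27 is 16%.
Additional duty on 93.27 from Loristan: +56.1%. Applied ad valorem rate: 16% + 56.1% = 72.1%.
Duty = $91,732.98 × 72.1% = $66,139.48.
Line 2 (37.65, Loristan, 334 units, $53,106.00):
Code 37.65 is under a tariff-rate quota (threshold 188 units). In-quota: 188 units at 1.5%; over-quota: 146 units at 18.5%.
Pro-rata value split: in-quota = $53,106.00 × 188/334 = $29,892.00; over-quota = $53,106.00 − $29,892.00 = $23,214.00.
In-quota duty = $29,892.00 × 1.5% = $448.38. Over-quota duty = $23,214.00 × 18.5% = $4,294.59.
Line duty = $448.38 + $4,294.59 = $4,742.97.
Line 3 (71.63, Ilar, 2,747 units, $373,344.77):
Base rate for 71.63 is 24%.
Duty = $373,344.77 × 24% = $89,602.74.
Total = $66,139.48 + $4,742.97 + $89,602.74 = $160,485.19.

$160,485.19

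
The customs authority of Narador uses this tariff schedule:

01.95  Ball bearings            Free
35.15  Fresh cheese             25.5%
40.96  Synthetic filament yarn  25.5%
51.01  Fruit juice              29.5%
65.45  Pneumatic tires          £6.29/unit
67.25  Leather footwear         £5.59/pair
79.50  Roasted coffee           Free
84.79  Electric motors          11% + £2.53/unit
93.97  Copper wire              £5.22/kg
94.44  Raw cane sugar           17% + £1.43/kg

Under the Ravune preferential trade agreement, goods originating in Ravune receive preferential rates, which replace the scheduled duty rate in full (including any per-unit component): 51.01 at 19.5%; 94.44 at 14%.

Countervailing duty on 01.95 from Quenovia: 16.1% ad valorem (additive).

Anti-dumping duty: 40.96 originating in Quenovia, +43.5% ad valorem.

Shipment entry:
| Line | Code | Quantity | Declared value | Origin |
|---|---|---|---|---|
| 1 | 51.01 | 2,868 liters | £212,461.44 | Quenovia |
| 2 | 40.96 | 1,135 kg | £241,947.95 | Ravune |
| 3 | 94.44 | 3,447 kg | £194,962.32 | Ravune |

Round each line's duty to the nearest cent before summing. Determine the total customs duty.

Line 1 (51.01, Quenovia, 2,868 liters, £212,461.44):
Base rate for 51.01 is 29.5%.
51.01 has an FTA preferential rate, but origin Quenovia is not Ravune; base rate stands.
Duty = £212,461.44 × 29.5% = £62,676.12.
Line 2 (40.96, Ravune, 1,135 kg, £241,947.95):
Base rate for 40.96 is 25.5%.
Origin Ravune is the FTA partner but 40.96 is not on the preference list; base rate stands.
The additional-duty order on 40.96 targets Quenovia, not Ravune; it does not apply.
Duty = £241,947.95 × 25.5% = £61,696.73.
Line 3 (94.44, Ravune, 3,447 kg, £194,962.32):
Base rate for 94.44 is 17% + £1.43/kg.
Origin Ravune qualifies under the Narador–Ravune agreement and 94.44 is covered: preferential rate 14% applies instead.
Duty = £194,962.32 × 14% = £27,294.72.
Total = £62,676.12 + £61,696.73 + £27,294.72 = £151,667.57.

£151,667.57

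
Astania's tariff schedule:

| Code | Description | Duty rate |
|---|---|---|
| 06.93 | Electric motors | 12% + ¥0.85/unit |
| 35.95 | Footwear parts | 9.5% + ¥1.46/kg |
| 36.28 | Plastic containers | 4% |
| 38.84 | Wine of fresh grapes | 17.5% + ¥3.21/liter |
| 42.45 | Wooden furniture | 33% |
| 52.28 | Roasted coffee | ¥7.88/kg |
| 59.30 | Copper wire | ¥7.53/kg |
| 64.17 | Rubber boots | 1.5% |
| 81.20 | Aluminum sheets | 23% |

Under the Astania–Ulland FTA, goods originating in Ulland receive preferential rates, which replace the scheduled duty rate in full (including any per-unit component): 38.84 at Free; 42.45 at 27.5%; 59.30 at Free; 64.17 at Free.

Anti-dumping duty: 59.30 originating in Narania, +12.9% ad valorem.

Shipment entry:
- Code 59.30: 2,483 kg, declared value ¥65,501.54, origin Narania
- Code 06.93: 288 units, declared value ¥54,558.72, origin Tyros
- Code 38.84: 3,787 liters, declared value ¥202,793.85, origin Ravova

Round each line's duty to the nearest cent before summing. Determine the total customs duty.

Line 1 (59.30, Narania, 2,483 kg, ¥65,501.54):
Base rate for 59.30 is ¥7.53/kg.
59.30 has an FTA preferential rate, but origin Narania is not Ulland; base rate stands.
Additional duty on 59.30 from Narania: +12.9% ad valorem. Applied ad valorem rate = 12.9%.
Duty = ¥65,501.54 × 12.9% + 2,483 × ¥7.53 = ¥27,146.69.
Line 2 (06.93, Tyros, 288 units, ¥54,558.72):
Base rate for 06.93 is 12% + ¥0.85/unit.
Duty = ¥54,558.72 × 12% + 288 × ¥0.85 = ¥6,791.85.
Line 3 (38.84, Ravova, 3,787 liters, ¥202,793.85):
Base rate for 38.84 is 17.5% + ¥3.21/liter.
38.84 has an FTA preferential rate, but origin Ravova is not Ulland; base rate stands.
Duty = ¥202,793.85 × 17.5% + 3,787 × ¥3.21 = ¥47,645.19.
Total = ¥27,146.69 + ¥6,791.85 + ¥47,645.19 = ¥81,583.73.

¥81,583.73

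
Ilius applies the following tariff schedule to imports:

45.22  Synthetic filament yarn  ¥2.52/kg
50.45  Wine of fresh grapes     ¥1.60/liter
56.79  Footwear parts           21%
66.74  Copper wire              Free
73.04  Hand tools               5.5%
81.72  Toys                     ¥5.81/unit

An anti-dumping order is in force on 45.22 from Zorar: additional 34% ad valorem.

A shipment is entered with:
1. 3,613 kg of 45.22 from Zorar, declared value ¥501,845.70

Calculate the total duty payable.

Line 1 (45.22, Zorar, 3,613 kg, ¥501,845.70):
Base rate for 45.22 is ¥2.52/kg.
Additional duty on 45.22 from Zorar: +34% ad valorem. Applied ad valorem rate = 34%.
Duty = ¥501,845.70 × 34% + 3,613 × ¥2.52 = ¥179,732.30.

¥179,732.30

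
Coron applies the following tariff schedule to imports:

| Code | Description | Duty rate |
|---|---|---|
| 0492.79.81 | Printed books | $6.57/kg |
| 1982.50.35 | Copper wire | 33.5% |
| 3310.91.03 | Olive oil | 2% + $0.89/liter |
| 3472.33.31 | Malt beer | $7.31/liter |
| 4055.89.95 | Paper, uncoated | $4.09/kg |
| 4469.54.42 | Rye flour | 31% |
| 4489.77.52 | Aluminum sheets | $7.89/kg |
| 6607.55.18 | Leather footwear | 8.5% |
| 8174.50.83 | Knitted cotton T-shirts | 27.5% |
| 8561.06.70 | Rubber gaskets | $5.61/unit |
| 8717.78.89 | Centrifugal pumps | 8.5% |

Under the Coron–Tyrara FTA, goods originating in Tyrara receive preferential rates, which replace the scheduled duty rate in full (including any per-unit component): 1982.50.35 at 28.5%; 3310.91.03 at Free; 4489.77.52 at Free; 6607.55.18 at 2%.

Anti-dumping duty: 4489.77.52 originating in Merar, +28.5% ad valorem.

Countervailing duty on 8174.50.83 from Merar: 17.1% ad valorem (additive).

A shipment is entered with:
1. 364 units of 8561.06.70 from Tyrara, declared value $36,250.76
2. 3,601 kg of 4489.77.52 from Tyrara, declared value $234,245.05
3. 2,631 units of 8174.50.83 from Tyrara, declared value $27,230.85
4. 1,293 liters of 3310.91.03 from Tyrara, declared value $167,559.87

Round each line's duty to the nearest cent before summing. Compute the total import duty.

Line 1 (8561.06.70, Tyrara, 364 units, $36,250.76):
Base rate for 8561.06.70 is $5.61/unit.
Origin Tyrara is the FTA partner but 8561.06.70 is not on the preference list; base rate stands.
Duty = 364 × $5.61 = $2,042.04.
Line 2 (4489.77.52, Tyrara, 3,601 kg, $234,245.05):
Base rate for 4489.77.52 is $7.89/kg.
Origin Tyrara qualifies under the Coron–Tyrara agreement and 4489.77.52 is covered: preferential rate Free applies instead.
The additional-duty order on 4489.77.52 targets Merar, not Tyrara; it does not apply.
Duty = $234,245.05 × 0% = $0.00.
Line 3 (8174.50.83, Tyrara, 2,631 units, $27,230.85):
Base rate for 8174.50.83 is 27.5%.
Origin Tyrara is the FTA partner but 8174.50.83 is not on the preference list; base rate stands.
The additional-duty order on 8174.50.83 targets Merar, not Tyrara; it does not apply.
Duty = $27,230.85 × 27.5% = $7,488.48.
Line 4 (3310.91.03, Tyrara, 1,293 liters, $167,559.87):
Base rate for 3310.91.03 is 2% + $0.89/liter.
Origin Tyrara qualifies under the Coron–Tyrara agreement and 3310.91.03 is covered: preferential rate Free applies instead.
Duty = $167,559.87 × 0% = $0.00.
Total = $2,042.04 + $0.00 + $7,488.48 + $0.00 = $9,530.52.

$9,530.52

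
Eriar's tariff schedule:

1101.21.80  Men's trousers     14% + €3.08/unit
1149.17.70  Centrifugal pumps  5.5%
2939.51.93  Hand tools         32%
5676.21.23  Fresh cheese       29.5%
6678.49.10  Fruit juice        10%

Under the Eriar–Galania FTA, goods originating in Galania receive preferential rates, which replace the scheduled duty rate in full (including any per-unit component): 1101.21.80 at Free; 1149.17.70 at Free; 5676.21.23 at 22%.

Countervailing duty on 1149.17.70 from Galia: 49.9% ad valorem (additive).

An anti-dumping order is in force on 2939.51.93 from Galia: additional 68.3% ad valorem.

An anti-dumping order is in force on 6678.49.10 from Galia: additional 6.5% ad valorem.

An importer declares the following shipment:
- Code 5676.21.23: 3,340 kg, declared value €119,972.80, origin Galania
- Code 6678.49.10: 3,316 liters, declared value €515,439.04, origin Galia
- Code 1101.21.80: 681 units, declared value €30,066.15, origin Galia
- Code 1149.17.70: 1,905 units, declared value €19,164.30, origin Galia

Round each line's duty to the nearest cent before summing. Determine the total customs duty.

€128,365.22

Line 1 (5676.21.23, Galania, 3,340 kg, €119,972.80):
Base rate for 5676.21.23 is 29.5%.
Origin Galania qualifies under the Eriar–Galania agreement and 5676.21.23 is covered: preferential rate 22% applies instead.
Duty = €119,972.80 × 22% = €26,394.02.
Line 2 (6678.49.10, Galia, 3,316 liters, €515,439.04):
Base rate for 6678.49.10 is 10%.
Additional duty on 6678.49.10 from Galia: +6.5%. Applied ad valorem rate: 10% + 6.5% = 16.5%.
Duty = €515,439.04 × 16.5% = €85,047.44.
Line 3 (1101.21.80, Galia, 681 units, €30,066.15):
Base rate for 1101.21.80 is 14% + €3.08/unit.
1101.21.80 has an FTA preferential rate, but origin Galia is not Galania; base rate stands.
Duty = €30,066.15 × 14% + 681 × €3.08 = €6,306.74.
Line 4 (1149.17.70, Galia, 1,905 units, €19,164.30):
Base rate for 1149.17.70 is 5.5%.
1149.17.70 has an FTA preferential rate, but origin Galia is not Galania; base rate stands.
Additional duty on 1149.17.70 from Galia: +49.9%. Applied ad valorem rate: 5.5% + 49.9% = 55.4%.
Duty = €19,164.30 × 55.4% = €10,617.02.
Total = €26,394.02 + €85,047.44 + €6,306.74 + €10,617.02 = €128,365.22.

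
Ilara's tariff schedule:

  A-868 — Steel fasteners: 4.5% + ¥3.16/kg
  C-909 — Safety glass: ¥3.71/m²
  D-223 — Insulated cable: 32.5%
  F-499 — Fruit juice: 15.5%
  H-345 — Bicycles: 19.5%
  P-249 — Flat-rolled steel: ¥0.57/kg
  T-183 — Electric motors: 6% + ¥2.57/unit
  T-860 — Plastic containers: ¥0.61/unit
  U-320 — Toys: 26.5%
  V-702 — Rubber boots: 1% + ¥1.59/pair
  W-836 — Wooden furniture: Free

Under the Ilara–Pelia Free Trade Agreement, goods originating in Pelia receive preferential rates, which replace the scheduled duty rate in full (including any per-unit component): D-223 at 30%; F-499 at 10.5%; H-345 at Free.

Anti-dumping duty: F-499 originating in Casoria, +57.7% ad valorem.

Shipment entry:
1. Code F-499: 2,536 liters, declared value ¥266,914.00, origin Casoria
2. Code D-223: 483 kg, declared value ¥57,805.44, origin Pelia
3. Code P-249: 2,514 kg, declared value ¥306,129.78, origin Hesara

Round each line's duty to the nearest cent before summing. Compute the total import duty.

Line 1 (F-499, Casoria, 2,536 liters, ¥266,914.00):
Base rate for F-499 is 15.5%.
F-499 has an FTA preferential rate, but origin Casoria is not Pelia; base rate stands.
Additional duty on F-499 from Casoria: +57.7%. Applied ad valorem rate: 15.5% + 57.7% = 73.2%.
Duty = ¥266,914.00 × 73.2% = ¥195,381.05.
Line 2 (D-223, Pelia, 483 kg, ¥57,805.44):
Base rate for D-223 is 32.5%.
Origin Pelia qualifies under the Ilara–Pelia agreement and D-223 is covered: preferential rate 30% applies instead.
Duty = ¥57,805.44 × 30% = ¥17,341.63.
Line 3 (P-249, Hesara, 2,514 kg, ¥306,129.78):
Base rate for P-249 is ¥0.57/kg.
Duty = 2,514 × ¥0.57 = ¥1,432.98.
Total = ¥195,381.05 + ¥17,341.63 + ¥1,432.98 = ¥214,155.66.

¥214,155.66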